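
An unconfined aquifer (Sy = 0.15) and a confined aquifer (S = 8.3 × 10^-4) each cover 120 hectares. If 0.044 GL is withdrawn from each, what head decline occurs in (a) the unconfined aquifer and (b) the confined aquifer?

A = 120 hectares = 1.2 × 10^6 m²
ΔV = 0.044 GL = 44000 m³
Unconfined: Δh_u = ΔV/(Sy·A) = 44000/(0.15 × 1.2 × 10^6) = 0.2444 m
Confined: Δh_c = ΔV/(S·A) = 44000/(8.3 × 10^-4 × 1.2 × 10^6) = 44.18 m

Δh_u ≈ 0.244 m; Δh_c ≈ 44.2 m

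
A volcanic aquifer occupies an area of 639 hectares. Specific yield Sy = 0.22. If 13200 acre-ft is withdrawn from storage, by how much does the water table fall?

Δh ≈ 11.6 m

A = 639 hectares = 6.39 × 10^6 m²
ΔV = 13200 acre-ft = 1.628 × 10^7 m³
Δh = ΔV / (Sy × A) = 1.628 × 10^7 m³ / (0.22 × 6.39 × 10^6 m²) = 11.58 m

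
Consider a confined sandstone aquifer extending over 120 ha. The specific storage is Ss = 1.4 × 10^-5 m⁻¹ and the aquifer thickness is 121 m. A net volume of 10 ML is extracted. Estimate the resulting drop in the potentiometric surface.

S = Ss × b = 1.4 × 10^-5 m⁻¹ × 121 m = 1.694 × 10^-3
A = 120 ha = 1.2 × 10^6 m²
ΔV = 10 ML = 10000 m³
Δh = ΔV / (S × A) = 10000 m³ / (0.001694 × 1.2 × 10^6 m²) = 4.919 m

Δh ≈ 4.92 m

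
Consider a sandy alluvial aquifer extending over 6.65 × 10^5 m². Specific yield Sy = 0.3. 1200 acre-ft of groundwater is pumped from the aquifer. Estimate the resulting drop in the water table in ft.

Δh ≈ 24.3 ft

ΔV = 1200 acre-ft = 1.48 × 10^6 m³
Δh = ΔV / (Sy × A) = 1.48 × 10^6 m³ / (0.3 × 6.65 × 10^5 m²) = 7.419 m
Δh = 7.419 m = 24.34 ft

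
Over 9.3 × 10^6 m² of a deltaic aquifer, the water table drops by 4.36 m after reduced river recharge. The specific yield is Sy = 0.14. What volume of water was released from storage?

ΔV = Sy × A × Δh = 0.14 × 9.3 × 10^6 m² × 4.36 m = 5.677 × 10^6 m³

ΔV ≈ 5.68 × 10^6 m³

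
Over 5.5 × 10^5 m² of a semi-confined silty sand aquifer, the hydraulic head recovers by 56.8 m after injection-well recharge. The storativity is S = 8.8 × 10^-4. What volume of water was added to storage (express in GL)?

ΔV = S × A × Δh = 8.8 × 10^-4 × 5.5 × 10^5 m² × 56.8 m = 27490 m³
ΔV = 27490 m³ = 0.02749 GL

ΔV ≈ 0.0275 GL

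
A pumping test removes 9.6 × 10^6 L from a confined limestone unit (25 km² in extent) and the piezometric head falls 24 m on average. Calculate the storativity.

A = 25 km² = 2.5 × 10^7 m²
ΔV = 9.6 × 10^6 L = 9600 m³
S = ΔV / (A × Δh) = 9600 m³ / (2.5 × 10^7 m² × 24 m) = 1.6 × 10^-5

S ≈ 1.6 × 10^-5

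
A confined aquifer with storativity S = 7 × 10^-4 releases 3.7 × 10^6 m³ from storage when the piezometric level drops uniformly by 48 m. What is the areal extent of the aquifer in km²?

A ≈ 110 km²

A = ΔV / (S × Δh) = 3.7 × 10^6 / (7 × 10^-4 × 48) = 1.101 × 10^8 m²
A = 1.101 × 10^8 m² = 110.1 km²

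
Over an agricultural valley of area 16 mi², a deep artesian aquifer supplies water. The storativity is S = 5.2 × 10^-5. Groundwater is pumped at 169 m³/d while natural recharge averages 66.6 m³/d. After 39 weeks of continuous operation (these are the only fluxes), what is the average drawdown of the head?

A = 16 mi² = 4.144 × 10^7 m²
Net abstraction = 169 − 66.6 = 102.4 m³/d
t = 39 weeks = 273 d
ΔV = Q × t = 102.4 m³/d × 273 d = 27960 m³
Δh = ΔV / (S × A) = 27960 / (5.2 × 10^-5 × 4.144 × 10^7) = 12.97 m

Δh ≈ 13 m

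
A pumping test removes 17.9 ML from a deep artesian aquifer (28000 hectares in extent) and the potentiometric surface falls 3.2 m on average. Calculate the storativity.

S ≈ 2 × 10^-5

A = 28000 hectares = 2.8 × 10^8 m²
ΔV = 17.9 ML = 17900 m³
S = ΔV / (A × Δh) = 17900 m³ / (2.8 × 10^8 m² × 3.2 m) = 1.998 × 10^-5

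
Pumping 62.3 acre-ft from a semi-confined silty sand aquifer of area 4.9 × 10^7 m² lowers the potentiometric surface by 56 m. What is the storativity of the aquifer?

S ≈ 2.8 × 10^-5

ΔV = 62.3 acre-ft = 76850 m³
S = ΔV / (A × Δh) = 76850 m³ / (4.9 × 10^7 m² × 56 m) = 2.801 × 10^-5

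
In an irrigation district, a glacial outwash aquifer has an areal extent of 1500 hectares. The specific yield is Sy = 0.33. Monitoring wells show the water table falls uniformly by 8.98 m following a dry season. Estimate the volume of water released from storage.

ΔV ≈ 4.45 × 10^7 m³

A = 1500 hectares = 1.5 × 10^7 m²
ΔV = Sy × A × Δh = 0.33 × 1.5 × 10^7 m² × 8.98 m = 4.445 × 10^7 m³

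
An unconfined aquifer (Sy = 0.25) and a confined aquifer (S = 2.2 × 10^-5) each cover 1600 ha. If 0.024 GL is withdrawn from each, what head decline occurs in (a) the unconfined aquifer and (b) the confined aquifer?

A = 1600 ha = 1.6 × 10^7 m²
ΔV = 0.024 GL = 24000 m³
Unconfined: Δh_u = ΔV/(Sy·A) = 24000/(0.25 × 1.6 × 10^7) = 0.006 m
Confined: Δh_c = ΔV/(S·A) = 24000/(2.2 × 10^-5 × 1.6 × 10^7) = 68.18 m

Δh_u ≈ 0.006 m; Δh_c ≈ 68.2 m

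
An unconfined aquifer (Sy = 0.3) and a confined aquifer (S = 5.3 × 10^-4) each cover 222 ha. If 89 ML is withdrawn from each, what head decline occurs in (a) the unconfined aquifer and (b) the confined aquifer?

A = 222 ha = 2.22 × 10^6 m²
ΔV = 89 ML = 89000 m³
Unconfined: Δh_u = ΔV/(Sy·A) = 89000/(0.3 × 2.22 × 10^6) = 0.1336 m
Confined: Δh_c = ΔV/(S·A) = 89000/(5.3 × 10^-4 × 2.22 × 10^6) = 75.64 m

Δh_u ≈ 0.134 m; Δh_c ≈ 75.6 m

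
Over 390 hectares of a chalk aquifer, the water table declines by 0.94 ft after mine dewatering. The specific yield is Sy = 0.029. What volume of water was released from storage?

ΔV ≈ 32400 m³

A = 390 hectares = 3.9 × 10^6 m²
Δh = 0.94 ft = 0.2865 m
ΔV = Sy × A × Δh = 0.029 × 3.9 × 10^6 m² × 0.2865 m = 32400 m³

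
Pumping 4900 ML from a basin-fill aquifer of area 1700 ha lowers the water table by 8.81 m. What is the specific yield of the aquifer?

Sy ≈ 0.033

A = 1700 ha = 1.7 × 10^7 m²
ΔV = 4900 ML = 4.9 × 10^6 m³
Sy = ΔV / (A × Δh) = 4.9 × 10^6 m³ / (1.7 × 10^7 m² × 8.81 m) = 0.03272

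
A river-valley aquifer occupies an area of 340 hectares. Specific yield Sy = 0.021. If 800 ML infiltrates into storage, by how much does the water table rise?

A = 340 hectares = 3.4 × 10^6 m²
ΔV = 800 ML = 8 × 10^5 m³
Δh = ΔV / (Sy × A) = 8 × 10^5 m³ / (0.021 × 3.4 × 10^6 m²) = 11.2 m

Δh ≈ 11.2 m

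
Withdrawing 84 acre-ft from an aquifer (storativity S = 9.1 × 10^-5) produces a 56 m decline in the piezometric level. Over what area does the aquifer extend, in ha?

ΔV = 84 acre-ft = 1.036 × 10^5 m³
A = ΔV / (S × Δh) = 1.036 × 10^5 / (9.1 × 10^-5 × 56) = 2.033 × 10^7 m²
A = 2.033 × 10^7 m² = 2033 ha

A ≈ 2030 ha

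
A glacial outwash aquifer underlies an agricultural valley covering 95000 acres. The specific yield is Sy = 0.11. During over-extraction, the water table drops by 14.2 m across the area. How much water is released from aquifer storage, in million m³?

A = 95000 acres = 3.845 × 10^8 m²
ΔV = Sy × A × Δh = 0.11 × 3.845 × 10^8 m² × 14.2 m = 6.005 × 10^8 m³
ΔV = 6.005 × 10^8 m³ = 600.5 million m³

ΔV ≈ 601 million m³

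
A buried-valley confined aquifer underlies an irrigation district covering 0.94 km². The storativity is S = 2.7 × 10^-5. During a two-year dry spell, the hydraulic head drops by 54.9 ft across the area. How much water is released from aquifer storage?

ΔV ≈ 425 m³

A = 0.94 km² = 9.4 × 10^5 m²
Δh = 54.9 ft = 16.73 m
ΔV = S × A × Δh = 2.7 × 10^-5 × 9.4 × 10^5 m² × 16.73 m = 424.7 m³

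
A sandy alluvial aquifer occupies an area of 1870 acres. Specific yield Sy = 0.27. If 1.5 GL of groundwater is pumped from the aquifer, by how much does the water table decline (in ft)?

A = 1870 acres = 7.568 × 10^6 m²
ΔV = 1.5 GL = 1.5 × 10^6 m³
Δh = ΔV / (Sy × A) = 1.5 × 10^6 m³ / (0.27 × 7.568 × 10^6 m²) = 0.7341 m
Δh = 0.7341 m = 2.409 ft

Δh ≈ 2.41 ft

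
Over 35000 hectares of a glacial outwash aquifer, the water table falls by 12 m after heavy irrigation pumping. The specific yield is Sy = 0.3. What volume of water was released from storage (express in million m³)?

ΔV ≈ 1260 million m³

A = 35000 hectares = 3.5 × 10^8 m²
ΔV = Sy × A × Δh = 0.3 × 3.5 × 10^8 m² × 12 m = 1.26 × 10^9 m³
ΔV = 1.26 × 10^9 m³ = 1260 million m³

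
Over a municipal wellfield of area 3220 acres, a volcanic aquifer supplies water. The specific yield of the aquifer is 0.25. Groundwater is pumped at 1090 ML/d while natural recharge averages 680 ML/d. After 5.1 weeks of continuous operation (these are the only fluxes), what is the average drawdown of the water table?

Δh ≈ 4.49 m

A = 3220 acres = 1.303 × 10^7 m²
Net abstraction = 1090 − 680 = 410 ML/d
Q_net = 410 ML/d = 4.1 × 10^5 m³/d
t = 5.1 weeks = 35.7 d
ΔV = Q × t = 4.1 × 10^5 m³/d × 35.7 d = 1.464 × 10^7 m³
Δh = ΔV / (Sy × A) = 1.464 × 10^7 / (0.25 × 1.303 × 10^7) = 4.493 m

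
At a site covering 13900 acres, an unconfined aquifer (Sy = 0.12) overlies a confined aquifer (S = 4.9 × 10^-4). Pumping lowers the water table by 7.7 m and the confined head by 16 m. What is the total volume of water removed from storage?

A = 13900 acres = 5.625 × 10^7 m²
Unconfined: ΔV_u = Sy × A × Δh_u = 0.12 × 5.625 × 10^7 × 7.7 = 5.198 × 10^7 m³
Confined: ΔV_c = S × A × Δh_c = 4.9 × 10^-4 × 5.625 × 10^7 × 16 = 4.41 × 10^5 m³
Total ΔV = 5.198 × 10^7 + 4.41 × 10^5 = 5.242 × 10^7 m³

ΔV ≈ 5.24 × 10^7 m³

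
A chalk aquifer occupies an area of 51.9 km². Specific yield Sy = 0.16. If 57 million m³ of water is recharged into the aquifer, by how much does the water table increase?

A = 51.9 km² = 5.19 × 10^7 m²
ΔV = 57 million m³ = 5.7 × 10^7 m³
Δh = ΔV / (Sy × A) = 5.7 × 10^7 m³ / (0.16 × 5.19 × 10^7 m²) = 6.864 m

Δh ≈ 6.86 m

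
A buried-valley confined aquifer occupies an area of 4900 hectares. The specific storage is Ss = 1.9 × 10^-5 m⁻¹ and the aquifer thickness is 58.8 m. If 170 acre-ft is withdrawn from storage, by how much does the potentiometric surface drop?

S = Ss × b = 1.9 × 10^-5 m⁻¹ × 58.8 m = 1.117 × 10^-3
A = 4900 hectares = 4.9 × 10^7 m²
ΔV = 170 acre-ft = 2.097 × 10^5 m³
Δh = ΔV / (S × A) = 2.097 × 10^5 m³ / (0.001117 × 4.9 × 10^7 m²) = 3.83 m

Δh ≈ 3.83 m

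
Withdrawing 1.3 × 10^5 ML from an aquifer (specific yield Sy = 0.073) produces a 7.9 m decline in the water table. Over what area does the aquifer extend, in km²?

A ≈ 225 km²

ΔV = 1.3 × 10^5 ML = 1.3 × 10^8 m³
A = ΔV / (Sy × Δh) = 1.3 × 10^8 / (0.073 × 7.9) = 2.254 × 10^8 m²
A = 2.254 × 10^8 m² = 225.4 km²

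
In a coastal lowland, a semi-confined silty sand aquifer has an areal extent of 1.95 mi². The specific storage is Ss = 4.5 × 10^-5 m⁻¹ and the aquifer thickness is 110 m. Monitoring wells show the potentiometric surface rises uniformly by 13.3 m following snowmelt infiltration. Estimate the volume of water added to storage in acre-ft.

S = Ss × b = 4.5 × 10^-5 m⁻¹ × 110 m = 4.95 × 10^-3
A = 1.95 mi² = 5.05 × 10^6 m²
ΔV = S × A × Δh = 0.00495 × 5.05 × 10^6 m² × 13.3 m = 3.325 × 10^5 m³
ΔV = 3.325 × 10^5 m³ = 269.6 acre-ft

ΔV ≈ 270 acre-ft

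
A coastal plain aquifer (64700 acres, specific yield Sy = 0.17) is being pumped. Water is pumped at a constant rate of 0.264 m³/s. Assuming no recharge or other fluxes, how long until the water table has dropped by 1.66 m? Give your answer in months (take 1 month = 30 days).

A = 64700 acres = 2.618 × 10^8 m²
ΔV = Sy × A × Δh = 0.17 × 2.618 × 10^8 × 1.66 = 7.389 × 10^7 m³
Q = 0.264 m³/s = 22810 m³/d
t = ΔV / Q = 7.389 × 10^7 m³ / 22810 m³/d = 3239 d
t = 3239 d ≈ 108 months

t ≈ 108 months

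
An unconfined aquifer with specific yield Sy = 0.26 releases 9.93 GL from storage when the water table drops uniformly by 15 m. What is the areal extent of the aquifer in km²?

ΔV = 9.93 GL = 9.93 × 10^6 m³
A = ΔV / (Sy × Δh) = 9.93 × 10^6 / (0.26 × 15) = 2.546 × 10^6 m²
A = 2.546 × 10^6 m² = 2.546 km²

A ≈ 2.55 km²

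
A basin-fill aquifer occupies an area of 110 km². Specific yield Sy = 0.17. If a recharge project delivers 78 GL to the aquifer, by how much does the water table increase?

A = 110 km² = 1.1 × 10^8 m²
ΔV = 78 GL = 7.8 × 10^7 m³
Δh = ΔV / (Sy × A) = 7.8 × 10^7 m³ / (0.17 × 1.1 × 10^8 m²) = 4.171 m

Δh ≈ 4.17 m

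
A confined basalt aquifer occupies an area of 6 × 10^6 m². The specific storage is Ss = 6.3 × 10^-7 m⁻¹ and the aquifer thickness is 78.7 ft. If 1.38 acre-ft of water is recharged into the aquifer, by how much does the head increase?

b = 78.7 ft = 23.99 m
S = Ss × b = 6.3 × 10^-7 m⁻¹ × 23.99 m = 1.511 × 10^-5
ΔV = 1.38 acre-ft = 1702 m³
Δh = ΔV / (S × A) = 1702 m³ / (1.511 × 10^-5 × 6 × 10^6 m²) = 18.77 m

Δh ≈ 18.8 m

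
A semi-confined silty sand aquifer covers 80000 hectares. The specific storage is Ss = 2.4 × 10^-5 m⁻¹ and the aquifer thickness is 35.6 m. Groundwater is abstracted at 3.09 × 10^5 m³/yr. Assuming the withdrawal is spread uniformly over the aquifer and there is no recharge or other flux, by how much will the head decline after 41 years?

S = Ss × b = 2.4 × 10^-5 m⁻¹ × 35.6 m = 8.544 × 10^-4
A = 80000 hectares = 8 × 10^8 m²
Q = 3.09 × 10^5 m³/yr = 846.6 m³/d
t = 41 years = 14960 d
ΔV = Q × t = 846.6 m³/d × 14960 d = 1.267 × 10^7 m³
Δh = ΔV / (S × A) = 1.267 × 10^7 / (8.544 × 10^-4 × 8 × 10^8) = 18.53 m

Δh ≈ 18.5 m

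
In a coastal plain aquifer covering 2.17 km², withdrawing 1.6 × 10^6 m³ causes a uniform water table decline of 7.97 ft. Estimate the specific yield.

A = 2.17 km² = 2.17 × 10^6 m²
Δh = 7.97 ft = 2.429 m
Sy = ΔV / (A × Δh) = 1.6 × 10^6 m³ / (2.17 × 10^6 m² × 2.429 m) = 0.3035

Sy ≈ 0.3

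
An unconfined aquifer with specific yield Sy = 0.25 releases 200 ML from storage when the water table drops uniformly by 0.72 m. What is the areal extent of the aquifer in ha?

A ≈ 111 ha

ΔV = 200 ML = 2 × 10^5 m³
A = ΔV / (Sy × Δh) = 2 × 10^5 / (0.25 × 0.72) = 1.111 × 10^6 m²
A = 1.111 × 10^6 m² = 111.1 ha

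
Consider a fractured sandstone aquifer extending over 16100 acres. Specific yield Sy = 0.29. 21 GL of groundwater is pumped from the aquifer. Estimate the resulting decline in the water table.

Δh ≈ 1.11 m

A = 16100 acres = 6.515 × 10^7 m²
ΔV = 21 GL = 2.1 × 10^7 m³
Δh = ΔV / (Sy × A) = 2.1 × 10^7 m³ / (0.29 × 6.515 × 10^7 m²) = 1.111 m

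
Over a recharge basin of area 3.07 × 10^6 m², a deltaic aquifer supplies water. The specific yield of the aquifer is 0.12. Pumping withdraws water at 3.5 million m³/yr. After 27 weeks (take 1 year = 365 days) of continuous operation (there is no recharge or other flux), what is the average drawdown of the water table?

Q = 3.5 million m³/yr = 9589 m³/d
t = 27 weeks = 189 d
ΔV = Q × t = 9589 m³/d × 189 d = 1.812 × 10^6 m³
Δh = ΔV / (Sy × A) = 1.812 × 10^6 / (0.12 × 3.07 × 10^6) = 4.919 m

Δh ≈ 4.92 m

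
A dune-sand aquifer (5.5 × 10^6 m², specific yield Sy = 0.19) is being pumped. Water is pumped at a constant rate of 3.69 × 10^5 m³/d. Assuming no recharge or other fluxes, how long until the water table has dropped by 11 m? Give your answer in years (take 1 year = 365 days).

t ≈ 0.0853 years

ΔV = Sy × A × Δh = 0.19 × 5.5 × 10^6 × 11 = 1.149 × 10^7 m³
t = ΔV / Q = 1.149 × 10^7 m³ / 3.69 × 10^5 m³/d = 31.15 d
t = 31.15 d ≈ 0.08535 years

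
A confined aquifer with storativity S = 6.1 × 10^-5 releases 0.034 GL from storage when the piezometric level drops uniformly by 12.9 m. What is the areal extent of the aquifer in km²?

ΔV = 0.034 GL = 34000 m³
A = ΔV / (S × Δh) = 34000 / (6.1 × 10^-5 × 12.9) = 4.321 × 10^7 m²
A = 4.321 × 10^7 m² = 43.21 km²

A ≈ 43.2 km²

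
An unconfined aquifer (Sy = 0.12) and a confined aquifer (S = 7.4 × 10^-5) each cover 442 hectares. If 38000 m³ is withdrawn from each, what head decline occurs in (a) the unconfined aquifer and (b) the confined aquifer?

Δh_u ≈ 0.0716 m; Δh_c ≈ 116 m

A = 442 hectares = 4.42 × 10^6 m²
Unconfined: Δh_u = ΔV/(Sy·A) = 38000/(0.12 × 4.42 × 10^6) = 0.07164 m
Confined: Δh_c = ΔV/(S·A) = 38000/(7.4 × 10^-5 × 4.42 × 10^6) = 116.2 m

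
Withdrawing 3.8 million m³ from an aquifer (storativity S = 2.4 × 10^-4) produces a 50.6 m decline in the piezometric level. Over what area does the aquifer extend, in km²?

A ≈ 313 km²

ΔV = 3.8 million m³ = 3.8 × 10^6 m³
A = ΔV / (S × Δh) = 3.8 × 10^6 / (2.4 × 10^-4 × 50.6) = 3.129 × 10^8 m²
A = 3.129 × 10^8 m² = 312.9 km²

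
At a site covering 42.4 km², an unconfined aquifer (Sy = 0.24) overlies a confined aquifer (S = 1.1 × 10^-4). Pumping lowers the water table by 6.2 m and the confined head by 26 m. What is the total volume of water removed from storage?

ΔV ≈ 6.32 × 10^7 m³

A = 42.4 km² = 4.24 × 10^7 m²
Unconfined: ΔV_u = Sy × A × Δh_u = 0.24 × 4.24 × 10^7 × 6.2 = 6.309 × 10^7 m³
Confined: ΔV_c = S × A × Δh_c = 1.1 × 10^-4 × 4.24 × 10^7 × 26 = 1.213 × 10^5 m³
Total ΔV = 6.309 × 10^7 + 1.213 × 10^5 = 6.321 × 10^7 m³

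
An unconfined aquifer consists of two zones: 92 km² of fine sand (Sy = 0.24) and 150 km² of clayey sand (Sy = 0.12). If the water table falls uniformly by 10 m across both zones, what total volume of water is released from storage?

A₁ = 92 km² = 9.2 × 10^7 m²; A₂ = 150 km² = 1.5 × 10^8 m²
ΔV₁ = 0.24 × 9.2 × 10^7 × 10 = 2.208 × 10^8 m³
ΔV₂ = 0.12 × 1.5 × 10^8 × 10 = 1.8 × 10^8 m³
ΔV = ΔV₁ + ΔV₂ = 4.008 × 10^8 m³

ΔV ≈ 4.01 × 10^8 m³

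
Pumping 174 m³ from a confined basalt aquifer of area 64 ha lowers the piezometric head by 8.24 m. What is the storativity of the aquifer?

S ≈ 3.3 × 10^-5

A = 64 ha = 6.4 × 10^5 m²
S = ΔV / (A × Δh) = 174 m³ / (6.4 × 10^5 m² × 8.24 m) = 3.299 × 10^-5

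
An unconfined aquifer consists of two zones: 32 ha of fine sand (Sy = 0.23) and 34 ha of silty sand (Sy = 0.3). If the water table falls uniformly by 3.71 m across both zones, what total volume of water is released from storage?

ΔV ≈ 6.51 × 10^5 m³

A₁ = 32 ha = 3.2 × 10^5 m²; A₂ = 34 ha = 3.4 × 10^5 m²
ΔV₁ = 0.23 × 3.2 × 10^5 × 3.71 = 2.731 × 10^5 m³
ΔV₂ = 0.3 × 3.4 × 10^5 × 3.71 = 3.784 × 10^5 m³
ΔV = ΔV₁ + ΔV₂ = 6.515 × 10^5 m³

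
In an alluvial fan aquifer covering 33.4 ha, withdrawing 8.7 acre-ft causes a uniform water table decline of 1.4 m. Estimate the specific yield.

Sy ≈ 0.023

A = 33.4 ha = 3.34 × 10^5 m²
ΔV = 8.7 acre-ft = 10730 m³
Sy = ΔV / (A × Δh) = 10730 m³ / (3.34 × 10^5 m² × 1.4 m) = 0.02295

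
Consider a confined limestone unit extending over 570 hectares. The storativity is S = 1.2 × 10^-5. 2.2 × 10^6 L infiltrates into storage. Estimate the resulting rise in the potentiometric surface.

Δh ≈ 32.2 m

A = 570 hectares = 5.7 × 10^6 m²
ΔV = 2.2 × 10^6 L = 2200 m³
Δh = ΔV / (S × A) = 2200 m³ / (1.2 × 10^-5 × 5.7 × 10^6 m²) = 32.16 m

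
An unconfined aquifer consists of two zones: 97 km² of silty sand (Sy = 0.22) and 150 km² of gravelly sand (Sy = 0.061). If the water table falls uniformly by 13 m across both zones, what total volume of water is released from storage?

A₁ = 97 km² = 9.7 × 10^7 m²; A₂ = 150 km² = 1.5 × 10^8 m²
ΔV₁ = 0.22 × 9.7 × 10^7 × 13 = 2.774 × 10^8 m³
ΔV₂ = 0.061 × 1.5 × 10^8 × 13 = 1.19 × 10^8 m³
ΔV = ΔV₁ + ΔV₂ = 3.964 × 10^8 m³

ΔV ≈ 3.96 × 10^8 m³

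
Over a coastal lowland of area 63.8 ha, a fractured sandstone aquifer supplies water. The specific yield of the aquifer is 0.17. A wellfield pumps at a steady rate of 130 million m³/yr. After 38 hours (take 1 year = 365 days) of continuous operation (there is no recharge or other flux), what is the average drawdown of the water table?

A = 63.8 ha = 6.38 × 10^5 m²
Q = 130 million m³/yr = 3.562 × 10^5 m³/d
t = 38 hours = 1.583 d
ΔV = Q × t = 3.562 × 10^5 m³/d × 1.583 d = 5.639 × 10^5 m³
Δh = ΔV / (Sy × A) = 5.639 × 10^5 / (0.17 × 6.38 × 10^5) = 5.199 m

Δh ≈ 5.2 m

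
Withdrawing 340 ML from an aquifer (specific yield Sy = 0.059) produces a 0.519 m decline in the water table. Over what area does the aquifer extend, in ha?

ΔV = 340 ML = 3.4 × 10^5 m³
A = ΔV / (Sy × Δh) = 3.4 × 10^5 / (0.059 × 0.519) = 1.11 × 10^7 m²
A = 1.11 × 10^7 m² = 1110 ha

A ≈ 1110 ha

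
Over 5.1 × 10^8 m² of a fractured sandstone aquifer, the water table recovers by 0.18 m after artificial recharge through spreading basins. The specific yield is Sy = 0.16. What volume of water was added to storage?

ΔV = Sy × A × Δh = 0.16 × 5.1 × 10^8 m² × 0.18 m = 1.469 × 10^7 m³

ΔV ≈ 1.47 × 10^7 m³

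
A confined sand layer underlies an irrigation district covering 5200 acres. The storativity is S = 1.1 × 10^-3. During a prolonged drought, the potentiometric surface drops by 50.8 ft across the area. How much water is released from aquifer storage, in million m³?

A = 5200 acres = 2.104 × 10^7 m²
Δh = 50.8 ft = 15.48 m
ΔV = S × A × Δh = 0.0011 × 2.104 × 10^7 m² × 15.48 m = 3.584 × 10^5 m³
ΔV = 3.584 × 10^5 m³ = 0.3584 million m³

ΔV ≈ 0.358 million m³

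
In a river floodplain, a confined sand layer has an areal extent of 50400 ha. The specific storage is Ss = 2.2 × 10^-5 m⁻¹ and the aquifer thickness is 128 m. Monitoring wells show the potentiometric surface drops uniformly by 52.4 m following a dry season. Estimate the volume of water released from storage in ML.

S = Ss × b = 2.2 × 10^-5 m⁻¹ × 128 m = 2.816 × 10^-3
A = 50400 ha = 5.04 × 10^8 m²
ΔV = S × A × Δh = 0.002816 × 5.04 × 10^8 m² × 52.4 m = 7.437 × 10^7 m³
ΔV = 7.437 × 10^7 m³ = 74370 ML

ΔV ≈ 74400 ML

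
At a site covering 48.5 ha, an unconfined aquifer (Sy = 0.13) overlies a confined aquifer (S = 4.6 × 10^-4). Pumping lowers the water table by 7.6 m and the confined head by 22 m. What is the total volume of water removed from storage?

A = 48.5 ha = 4.85 × 10^5 m²
Unconfined: ΔV_u = Sy × A × Δh_u = 0.13 × 4.85 × 10^5 × 7.6 = 4.792 × 10^5 m³
Confined: ΔV_c = S × A × Δh_c = 4.6 × 10^-4 × 4.85 × 10^5 × 22 = 4908 m³
Total ΔV = 4.792 × 10^5 + 4908 = 4.841 × 10^5 m³

ΔV ≈ 4.84 × 10^5 m³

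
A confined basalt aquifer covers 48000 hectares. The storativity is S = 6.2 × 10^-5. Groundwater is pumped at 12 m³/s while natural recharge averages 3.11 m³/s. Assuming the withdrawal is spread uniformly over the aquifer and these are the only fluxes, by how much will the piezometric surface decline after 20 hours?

A = 48000 hectares = 4.8 × 10^8 m²
Net abstraction = 12 − 3.11 = 8.89 m³/s
Q_net = 8.89 m³/s = 7.681 × 10^5 m³/d
t = 20 hours = 0.8333 d
ΔV = Q × t = 7.681 × 10^5 m³/d × 0.8333 d = 6.401 × 10^5 m³
Δh = ΔV / (S × A) = 6.401 × 10^5 / (6.2 × 10^-5 × 4.8 × 10^8) = 21.51 m

Δh ≈ 21.5 m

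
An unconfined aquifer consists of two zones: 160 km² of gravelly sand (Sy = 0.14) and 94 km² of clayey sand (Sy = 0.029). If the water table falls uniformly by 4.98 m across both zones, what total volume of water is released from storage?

A₁ = 160 km² = 1.6 × 10^8 m²; A₂ = 94 km² = 9.4 × 10^7 m²
ΔV₁ = 0.14 × 1.6 × 10^8 × 4.98 = 1.116 × 10^8 m³
ΔV₂ = 0.029 × 9.4 × 10^7 × 4.98 = 1.358 × 10^7 m³
ΔV = ΔV₁ + ΔV₂ = 1.251 × 10^8 m³

ΔV ≈ 1.25 × 10^8 m³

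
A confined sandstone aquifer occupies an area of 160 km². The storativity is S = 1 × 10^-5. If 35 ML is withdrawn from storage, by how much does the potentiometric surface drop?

Δh ≈ 21.9 m

A = 160 km² = 1.6 × 10^8 m²
ΔV = 35 ML = 35000 m³
Δh = ΔV / (S × A) = 35000 m³ / (1 × 10^-5 × 1.6 × 10^8 m²) = 21.87 m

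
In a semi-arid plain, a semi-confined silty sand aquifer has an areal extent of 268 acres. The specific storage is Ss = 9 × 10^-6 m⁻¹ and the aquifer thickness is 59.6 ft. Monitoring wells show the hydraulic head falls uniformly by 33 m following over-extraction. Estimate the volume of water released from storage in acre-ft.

ΔV ≈ 4.74 acre-ft

b = 59.6 ft = 18.17 m
S = Ss × b = 9 × 10^-6 m⁻¹ × 18.17 m = 1.635 × 10^-4
A = 268 acres = 1.085 × 10^6 m²
ΔV = S × A × Δh = 1.635 × 10^-4 × 1.085 × 10^6 m² × 33 m = 5852 m³
ΔV = 5852 m³ = 4.744 acre-ft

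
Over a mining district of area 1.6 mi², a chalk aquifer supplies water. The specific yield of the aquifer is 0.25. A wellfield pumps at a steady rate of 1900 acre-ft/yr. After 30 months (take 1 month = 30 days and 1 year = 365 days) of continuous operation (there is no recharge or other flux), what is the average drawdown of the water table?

A = 1.6 mi² = 4.144 × 10^6 m²
Q = 1900 acre-ft/yr = 6421 m³/d
t = 30 months = 900 d
ΔV = Q × t = 6421 m³/d × 900 d = 5.779 × 10^6 m³
Δh = ΔV / (Sy × A) = 5.779 × 10^6 / (0.25 × 4.144 × 10^6) = 5.578 m

Δh ≈ 5.58 m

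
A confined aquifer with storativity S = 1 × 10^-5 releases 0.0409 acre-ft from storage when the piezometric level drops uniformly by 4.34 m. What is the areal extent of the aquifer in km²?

A ≈ 1.16 km²

ΔV = 0.0409 acre-ft = 50.45 m³
A = ΔV / (S × Δh) = 50.45 / (1 × 10^-5 × 4.34) = 1.162 × 10^6 m²
A = 1.162 × 10^6 m² = 1.162 km²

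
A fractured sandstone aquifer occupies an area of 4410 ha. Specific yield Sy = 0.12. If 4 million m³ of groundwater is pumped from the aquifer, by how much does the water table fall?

A = 4410 ha = 4.41 × 10^7 m²
ΔV = 4 million m³ = 4 × 10^6 m³
Δh = ΔV / (Sy × A) = 4 × 10^6 m³ / (0.12 × 4.41 × 10^7 m²) = 0.7559 m

Δh ≈ 0.756 m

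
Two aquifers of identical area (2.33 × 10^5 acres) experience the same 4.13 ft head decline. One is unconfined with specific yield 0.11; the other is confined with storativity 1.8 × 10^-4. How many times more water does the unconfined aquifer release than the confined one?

A = 2.33 × 10^5 acres = 9.429 × 10^8 m²
Δh = 4.13 ft = 1.259 m
Unconfined: ΔV_u = Sy × A × Δh = 0.11 × 9.429 × 10^8 × 1.259 = 1.306 × 10^8 m³
Confined: ΔV_c = S × A × Δh = 1.8 × 10^-4 × 9.429 × 10^8 × 1.259 = 2.137 × 10^5 m³
Ratio = ΔV_u / ΔV_c = Sy / S = 0.11 / 1.8 × 10^-4 = 611.1

ΔV_u / ΔV_c ≈ 611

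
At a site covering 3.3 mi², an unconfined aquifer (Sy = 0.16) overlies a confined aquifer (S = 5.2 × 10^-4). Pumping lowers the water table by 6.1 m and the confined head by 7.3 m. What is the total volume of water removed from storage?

ΔV ≈ 8.37 × 10^6 m³

A = 3.3 mi² = 8.547 × 10^6 m²
Unconfined: ΔV_u = Sy × A × Δh_u = 0.16 × 8.547 × 10^6 × 6.1 = 8.342 × 10^6 m³
Confined: ΔV_c = S × A × Δh_c = 5.2 × 10^-4 × 8.547 × 10^6 × 7.3 = 32440 m³
Total ΔV = 8.342 × 10^6 + 32440 = 8.374 × 10^6 m³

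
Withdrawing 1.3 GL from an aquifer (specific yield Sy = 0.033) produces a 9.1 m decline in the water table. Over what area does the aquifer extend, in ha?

A ≈ 433 ha

ΔV = 1.3 GL = 1.3 × 10^6 m³
A = ΔV / (Sy × Δh) = 1.3 × 10^6 / (0.033 × 9.1) = 4.329 × 10^6 m²
A = 4.329 × 10^6 m² = 432.9 ha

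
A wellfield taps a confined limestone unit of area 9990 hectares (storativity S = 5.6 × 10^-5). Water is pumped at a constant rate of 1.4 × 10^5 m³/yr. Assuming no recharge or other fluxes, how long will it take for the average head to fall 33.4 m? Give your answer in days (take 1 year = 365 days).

t ≈ 487 days

A = 9990 hectares = 9.99 × 10^7 m²
ΔV = S × A × Δh = 5.6 × 10^-5 × 9.99 × 10^7 × 33.4 = 1.869 × 10^5 m³
Q = 1.4 × 10^5 m³/yr = 383.6 m³/d
t = ΔV / Q = 1.869 × 10^5 m³ / 383.6 m³/d = 487.2 d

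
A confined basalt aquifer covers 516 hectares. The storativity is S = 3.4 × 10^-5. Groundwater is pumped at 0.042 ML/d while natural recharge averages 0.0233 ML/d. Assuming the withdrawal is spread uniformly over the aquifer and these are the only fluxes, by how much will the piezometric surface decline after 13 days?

Δh ≈ 1.39 m

A = 516 hectares = 5.16 × 10^6 m²
Net abstraction = 0.042 − 0.0233 = 0.0187 ML/d
Q_net = 0.0187 ML/d = 18.7 m³/d
ΔV = Q × t = 18.7 m³/d × 13 d = 243.1 m³
Δh = ΔV / (S × A) = 243.1 / (3.4 × 10^-5 × 5.16 × 10^6) = 1.386 m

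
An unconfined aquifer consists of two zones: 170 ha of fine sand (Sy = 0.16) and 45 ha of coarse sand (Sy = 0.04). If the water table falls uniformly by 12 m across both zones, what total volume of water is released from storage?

A₁ = 170 ha = 1.7 × 10^6 m²; A₂ = 45 ha = 4.5 × 10^5 m²
ΔV₁ = 0.16 × 1.7 × 10^6 × 12 = 3.264 × 10^6 m³
ΔV₂ = 0.04 × 4.5 × 10^5 × 12 = 2.16 × 10^5 m³
ΔV = ΔV₁ + ΔV₂ = 3.48 × 10^6 m³

ΔV ≈ 3.48 × 10^6 m³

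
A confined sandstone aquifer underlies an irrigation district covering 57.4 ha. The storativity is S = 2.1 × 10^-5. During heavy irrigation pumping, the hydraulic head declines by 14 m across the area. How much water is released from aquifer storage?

ΔV ≈ 169 m³

A = 57.4 ha = 5.74 × 10^5 m²
ΔV = S × A × Δh = 2.1 × 10^-5 × 5.74 × 10^5 m² × 14 m = 168.8 m³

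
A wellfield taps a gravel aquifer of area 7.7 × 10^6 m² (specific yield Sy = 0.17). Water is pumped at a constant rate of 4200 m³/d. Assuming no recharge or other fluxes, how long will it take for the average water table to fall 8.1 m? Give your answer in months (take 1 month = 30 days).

ΔV = Sy × A × Δh = 0.17 × 7.7 × 10^6 × 8.1 = 1.06 × 10^7 m³
t = ΔV / Q = 1.06 × 10^7 m³ / 4200 m³/d = 2524 d
t = 2524 d ≈ 84.15 months

t ≈ 84.2 months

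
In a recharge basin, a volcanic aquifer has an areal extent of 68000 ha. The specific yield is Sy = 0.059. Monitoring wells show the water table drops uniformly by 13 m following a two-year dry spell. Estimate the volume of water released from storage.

A = 68000 ha = 6.8 × 10^8 m²
ΔV = Sy × A × Δh = 0.059 × 6.8 × 10^8 m² × 13 m = 5.216 × 10^8 m³

ΔV ≈ 5.22 × 10^8 m³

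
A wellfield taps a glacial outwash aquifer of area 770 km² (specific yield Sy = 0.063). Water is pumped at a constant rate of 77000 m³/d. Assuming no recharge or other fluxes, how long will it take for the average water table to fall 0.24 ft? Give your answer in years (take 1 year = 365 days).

t ≈ 0.126 years

A = 770 km² = 7.7 × 10^8 m²
Δh = 0.24 ft = 0.07315 m
ΔV = Sy × A × Δh = 0.063 × 7.7 × 10^8 × 0.07315 = 3.549 × 10^6 m³
t = ΔV / Q = 3.549 × 10^6 m³ / 77000 m³/d = 46.09 d
t = 46.09 d ≈ 0.1263 years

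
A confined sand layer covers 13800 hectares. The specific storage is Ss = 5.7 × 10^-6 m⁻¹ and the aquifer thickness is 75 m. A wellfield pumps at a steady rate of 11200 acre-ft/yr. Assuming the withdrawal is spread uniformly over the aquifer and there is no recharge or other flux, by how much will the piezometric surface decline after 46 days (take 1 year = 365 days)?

Δh ≈ 29.5 m

S = Ss × b = 5.7 × 10^-6 m⁻¹ × 75 m = 4.275 × 10^-4
A = 13800 hectares = 1.38 × 10^8 m²
Q = 11200 acre-ft/yr = 37850 m³/d
ΔV = Q × t = 37850 m³/d × 46 d = 1.741 × 10^6 m³
Δh = ΔV / (S × A) = 1.741 × 10^6 / (4.275 × 10^-4 × 1.38 × 10^8) = 29.51 m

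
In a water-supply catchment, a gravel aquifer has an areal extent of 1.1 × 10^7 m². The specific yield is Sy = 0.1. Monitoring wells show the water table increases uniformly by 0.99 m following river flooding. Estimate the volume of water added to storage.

ΔV = Sy × A × Δh = 0.1 × 1.1 × 10^7 m² × 0.99 m = 1.089 × 10^6 m³

ΔV ≈ 1.09 × 10^6 m³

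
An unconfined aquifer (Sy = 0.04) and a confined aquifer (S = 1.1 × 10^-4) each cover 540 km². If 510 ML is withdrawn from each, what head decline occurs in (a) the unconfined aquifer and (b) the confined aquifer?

A = 540 km² = 5.4 × 10^8 m²
ΔV = 510 ML = 5.1 × 10^5 m³
Unconfined: Δh_u = ΔV/(Sy·A) = 5.1 × 10^5/(0.04 × 5.4 × 10^8) = 0.02361 m
Confined: Δh_c = ΔV/(S·A) = 5.1 × 10^5/(1.1 × 10^-4 × 5.4 × 10^8) = 8.586 m

Δh_u ≈ 0.0236 m; Δh_c ≈ 8.59 m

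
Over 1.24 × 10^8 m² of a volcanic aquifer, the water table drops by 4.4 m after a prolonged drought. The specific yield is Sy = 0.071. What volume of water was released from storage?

ΔV ≈ 3.87 × 10^7 m³

ΔV = Sy × A × Δh = 0.071 × 1.24 × 10^8 m² × 4.4 m = 3.874 × 10^7 m³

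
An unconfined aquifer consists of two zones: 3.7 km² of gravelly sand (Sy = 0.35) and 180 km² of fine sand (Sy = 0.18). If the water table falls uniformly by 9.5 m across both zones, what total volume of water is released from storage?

ΔV ≈ 3.2 × 10^8 m³

A₁ = 3.7 km² = 3.7 × 10^6 m²; A₂ = 180 km² = 1.8 × 10^8 m²
ΔV₁ = 0.35 × 3.7 × 10^6 × 9.5 = 1.23 × 10^7 m³
ΔV₂ = 0.18 × 1.8 × 10^8 × 9.5 = 3.078 × 10^8 m³
ΔV = ΔV₁ + ΔV₂ = 3.201 × 10^8 m³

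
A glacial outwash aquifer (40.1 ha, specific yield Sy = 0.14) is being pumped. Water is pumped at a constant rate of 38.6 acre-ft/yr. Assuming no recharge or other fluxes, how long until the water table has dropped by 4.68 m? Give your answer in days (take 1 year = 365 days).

A = 40.1 ha = 4.01 × 10^5 m²
ΔV = Sy × A × Δh = 0.14 × 4.01 × 10^5 × 4.68 = 2.627 × 10^5 m³
Q = 38.6 acre-ft/yr = 130.4 m³/d
t = ΔV / Q = 2.627 × 10^5 m³ / 130.4 m³/d = 2014 d

t ≈ 2010 days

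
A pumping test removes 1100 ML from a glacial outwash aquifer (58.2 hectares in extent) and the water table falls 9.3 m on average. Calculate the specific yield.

Sy ≈ 0.2

A = 58.2 hectares = 5.82 × 10^5 m²
ΔV = 1100 ML = 1.1 × 10^6 m³
Sy = ΔV / (A × Δh) = 1.1 × 10^6 m³ / (5.82 × 10^5 m² × 9.3 m) = 0.2032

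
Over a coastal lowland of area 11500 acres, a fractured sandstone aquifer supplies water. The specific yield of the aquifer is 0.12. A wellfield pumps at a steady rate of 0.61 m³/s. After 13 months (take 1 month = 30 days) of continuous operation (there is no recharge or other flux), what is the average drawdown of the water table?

Δh ≈ 3.68 m

A = 11500 acres = 4.654 × 10^7 m²
Q = 0.61 m³/s = 52700 m³/d
t = 13 months = 390 d
ΔV = Q × t = 52700 m³/d × 390 d = 2.055 × 10^7 m³
Δh = ΔV / (Sy × A) = 2.055 × 10^7 / (0.12 × 4.654 × 10^7) = 3.681 m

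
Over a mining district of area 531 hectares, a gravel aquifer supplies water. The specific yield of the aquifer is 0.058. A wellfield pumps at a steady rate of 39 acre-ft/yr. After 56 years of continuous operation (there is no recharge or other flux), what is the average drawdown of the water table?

Δh ≈ 8.75 m

A = 531 hectares = 5.31 × 10^6 m²
Q = 39 acre-ft/yr = 131.8 m³/d
t = 56 years = 20440 d
ΔV = Q × t = 131.8 m³/d × 20440 d = 2.694 × 10^6 m³
Δh = ΔV / (Sy × A) = 2.694 × 10^6 / (0.058 × 5.31 × 10^6) = 8.747 m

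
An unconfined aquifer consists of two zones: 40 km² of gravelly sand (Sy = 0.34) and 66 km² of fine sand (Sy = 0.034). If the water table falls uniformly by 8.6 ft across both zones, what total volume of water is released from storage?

ΔV ≈ 4.15 × 10^7 m³

A₁ = 40 km² = 4 × 10^7 m²; A₂ = 66 km² = 6.6 × 10^7 m²
Δh = 8.6 ft = 2.621 m
ΔV₁ = 0.34 × 4 × 10^7 × 2.621 = 3.565 × 10^7 m³
ΔV₂ = 0.034 × 6.6 × 10^7 × 2.621 = 5.882 × 10^6 m³
ΔV = ΔV₁ + ΔV₂ = 4.153 × 10^7 m³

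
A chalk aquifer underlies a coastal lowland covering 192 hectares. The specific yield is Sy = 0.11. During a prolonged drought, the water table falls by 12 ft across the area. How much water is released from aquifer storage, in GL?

A = 192 hectares = 1.92 × 10^6 m²
Δh = 12 ft = 3.658 m
ΔV = Sy × A × Δh = 0.11 × 1.92 × 10^6 m² × 3.658 m = 7.725 × 10^5 m³
ΔV = 7.725 × 10^5 m³ = 0.7725 GL

ΔV ≈ 0.772 GL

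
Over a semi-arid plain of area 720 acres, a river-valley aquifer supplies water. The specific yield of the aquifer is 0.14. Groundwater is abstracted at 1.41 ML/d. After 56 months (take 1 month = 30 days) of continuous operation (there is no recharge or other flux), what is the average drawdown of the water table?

A = 720 acres = 2.914 × 10^6 m²
Q = 1.41 ML/d = 1410 m³/d
t = 56 months = 1680 d
ΔV = Q × t = 1410 m³/d × 1680 d = 2.369 × 10^6 m³
Δh = ΔV / (Sy × A) = 2.369 × 10^6 / (0.14 × 2.914 × 10^6) = 5.807 m

Δh ≈ 5.81 m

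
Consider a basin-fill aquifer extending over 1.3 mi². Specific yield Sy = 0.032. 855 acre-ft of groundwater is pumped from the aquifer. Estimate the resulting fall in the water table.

Δh ≈ 9.79 m

A = 1.3 mi² = 3.367 × 10^6 m²
ΔV = 855 acre-ft = 1.055 × 10^6 m³
Δh = ΔV / (Sy × A) = 1.055 × 10^6 m³ / (0.032 × 3.367 × 10^6 m²) = 9.788 m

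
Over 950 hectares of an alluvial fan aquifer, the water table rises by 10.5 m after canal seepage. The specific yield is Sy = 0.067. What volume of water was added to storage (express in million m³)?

ΔV ≈ 6.68 million m³

A = 950 hectares = 9.5 × 10^6 m²
ΔV = Sy × A × Δh = 0.067 × 9.5 × 10^6 m² × 10.5 m = 6.683 × 10^6 m³
ΔV = 6.683 × 10^6 m³ = 6.683 million m³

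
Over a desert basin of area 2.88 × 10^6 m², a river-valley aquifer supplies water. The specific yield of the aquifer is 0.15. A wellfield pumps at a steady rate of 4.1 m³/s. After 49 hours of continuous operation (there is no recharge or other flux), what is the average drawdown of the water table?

Δh ≈ 1.67 m

Q = 4.1 m³/s = 3.542 × 10^5 m³/d
t = 49 hours = 2.042 d
ΔV = Q × t = 3.542 × 10^5 m³/d × 2.042 d = 7.232 × 10^5 m³
Δh = ΔV / (Sy × A) = 7.232 × 10^5 / (0.15 × 2.88 × 10^6) = 1.674 m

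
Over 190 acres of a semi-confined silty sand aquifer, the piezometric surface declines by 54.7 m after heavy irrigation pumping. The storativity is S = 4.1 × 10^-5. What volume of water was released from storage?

ΔV ≈ 1720 m³

A = 190 acres = 7.689 × 10^5 m²
ΔV = S × A × Δh = 4.1 × 10^-5 × 7.689 × 10^5 m² × 54.7 m = 1724 m³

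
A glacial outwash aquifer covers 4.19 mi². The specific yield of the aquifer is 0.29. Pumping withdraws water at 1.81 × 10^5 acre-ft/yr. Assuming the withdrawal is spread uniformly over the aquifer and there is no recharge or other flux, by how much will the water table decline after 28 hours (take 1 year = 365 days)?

Δh ≈ 0.227 m

A = 4.19 mi² = 1.085 × 10^7 m²
Q = 1.81 × 10^5 acre-ft/yr = 6.117 × 10^5 m³/d
t = 28 hours = 1.167 d
ΔV = Q × t = 6.117 × 10^5 m³/d × 1.167 d = 7.136 × 10^5 m³
Δh = ΔV / (Sy × A) = 7.136 × 10^5 / (0.29 × 1.085 × 10^7) = 0.2268 m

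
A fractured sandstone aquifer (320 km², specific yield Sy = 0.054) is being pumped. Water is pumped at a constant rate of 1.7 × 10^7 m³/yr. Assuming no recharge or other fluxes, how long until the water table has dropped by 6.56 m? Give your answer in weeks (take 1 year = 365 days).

A = 320 km² = 3.2 × 10^8 m²
ΔV = Sy × A × Δh = 0.054 × 3.2 × 10^8 × 6.56 = 1.134 × 10^8 m³
Q = 1.7 × 10^7 m³/yr = 46580 m³/d
t = ΔV / Q = 1.134 × 10^8 m³ / 46580 m³/d = 2434 d
t = 2434 d ≈ 347.7 weeks

t ≈ 348 weeks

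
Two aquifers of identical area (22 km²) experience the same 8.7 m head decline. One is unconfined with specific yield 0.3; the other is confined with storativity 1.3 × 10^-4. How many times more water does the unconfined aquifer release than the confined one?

A = 22 km² = 2.2 × 10^7 m²
Unconfined: ΔV_u = Sy × A × Δh = 0.3 × 2.2 × 10^7 × 8.7 = 5.742 × 10^7 m³
Confined: ΔV_c = S × A × Δh = 1.3 × 10^-4 × 2.2 × 10^7 × 8.7 = 24880 m³
Ratio = ΔV_u / ΔV_c = Sy / S = 0.3 / 1.3 × 10^-4 = 2308

ΔV_u / ΔV_c ≈ 2310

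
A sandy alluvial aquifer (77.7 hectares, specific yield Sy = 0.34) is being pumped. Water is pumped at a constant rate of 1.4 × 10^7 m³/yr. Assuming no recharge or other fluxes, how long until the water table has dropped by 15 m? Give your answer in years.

t ≈ 0.283 years

A = 77.7 hectares = 7.77 × 10^5 m²
ΔV = Sy × A × Δh = 0.34 × 7.77 × 10^5 × 15 = 3.963 × 10^6 m³
Q = 1.4 × 10^7 m³/yr = 38360 m³/d
t = ΔV / Q = 3.963 × 10^6 m³ / 38360 m³/d = 103.3 d
t = 103.3 d ≈ 0.2831 years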